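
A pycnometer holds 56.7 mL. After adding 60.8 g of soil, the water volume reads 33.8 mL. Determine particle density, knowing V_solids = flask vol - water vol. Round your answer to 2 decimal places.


Step 1: Volume of solids = flask volume - water volume with soil
Step 2: V_solids = 56.7 - 33.8 = 22.9 mL
Step 3: Particle density = mass / V_solids = 60.8 / 22.9 = 2.66 g/cm^3

2.66


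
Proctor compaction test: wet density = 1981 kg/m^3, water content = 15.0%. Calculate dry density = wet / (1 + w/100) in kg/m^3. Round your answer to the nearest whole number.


Step 1: Dry density = wet density / (1 + w/100)
Step 2: Dry density = 1981 / (1 + 15.0/100)
Step 3: Dry density = 1981 / 1.15
Step 4: Dry density = 1723 kg/m^3

1723


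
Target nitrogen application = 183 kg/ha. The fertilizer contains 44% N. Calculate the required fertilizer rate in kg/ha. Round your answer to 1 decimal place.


Step 1: Fertilizer rate = target N / (N content / 100)
Step 2: Rate = 183 / (44 / 100)
Step 3: Rate = 183 / 0.44
Step 4: Rate = 415.9 kg/ha

415.9


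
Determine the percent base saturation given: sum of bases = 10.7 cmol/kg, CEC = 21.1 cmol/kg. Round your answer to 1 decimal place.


Step 1: BS = 100 * (sum of bases) / CEC
Step 2: BS = 100 * 10.7 / 21.1
Step 3: BS = 50.7%

50.7


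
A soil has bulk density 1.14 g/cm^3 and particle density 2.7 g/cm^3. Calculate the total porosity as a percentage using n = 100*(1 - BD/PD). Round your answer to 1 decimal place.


Step 1: Formula: n = 100 * (1 - BD / PD)
Step 2: n = 100 * (1 - 1.14 / 2.7)
Step 3: n = 100 * (1 - 0.42222)
Step 4: n = 57.8%

57.8


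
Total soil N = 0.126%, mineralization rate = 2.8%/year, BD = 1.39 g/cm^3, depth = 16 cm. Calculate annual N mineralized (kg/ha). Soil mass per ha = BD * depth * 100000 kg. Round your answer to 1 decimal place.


Step 1: Soil mass per ha = BD * depth * 100000 = 1.39 * 16 * 100000 = 2224000 kg
Step 2: Total N pool = soil mass * N%/100 = 2224000 * 0.126/100 = 2802.24 kg/ha
Step 3: N mineralized = N pool * rate%/100 = 2802.24 * 2.8/100 = 78.5 kg/ha/yr

78.5


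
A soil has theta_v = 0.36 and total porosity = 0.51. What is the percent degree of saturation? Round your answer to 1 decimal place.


Step 1: S = 100 * theta_v / n
Step 2: S = 100 * 0.36 / 0.51
Step 3: S = 70.6%

70.6


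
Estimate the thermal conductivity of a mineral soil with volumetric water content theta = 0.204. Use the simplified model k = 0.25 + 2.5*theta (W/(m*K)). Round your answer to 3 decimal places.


Step 1: k = 0.25 + 2.5 * theta
Step 2: k = 0.25 + 2.5 * 0.204
Step 3: k = 0.25 + 0.51
Step 4: k = 0.76 W/(m*K)

0.76


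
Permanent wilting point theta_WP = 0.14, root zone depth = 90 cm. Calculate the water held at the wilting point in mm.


Step 1: Water (mm) = theta_WP * depth * 10
Step 2: Water = 0.14 * 90 * 10
Step 3: Water = 126.0 mm

126.0


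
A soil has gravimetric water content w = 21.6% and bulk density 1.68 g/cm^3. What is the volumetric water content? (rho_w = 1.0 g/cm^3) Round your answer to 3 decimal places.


Step 1: theta = (w / 100) * BD / rho_w
Step 2: theta = (21.6 / 100) * 1.68 / 1.0
Step 3: theta = 0.216 * 1.68
Step 4: theta = 0.363

0.363


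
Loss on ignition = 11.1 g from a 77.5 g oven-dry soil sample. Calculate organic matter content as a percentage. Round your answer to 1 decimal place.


Step 1: OM% = 100 * LOI / sample mass
Step 2: OM = 100 * 11.1 / 77.5
Step 3: OM = 14.3%

14.3


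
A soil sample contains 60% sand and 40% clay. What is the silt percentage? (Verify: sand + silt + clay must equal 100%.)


Step 1: sand + silt + clay = 100%
Step 2: silt = 100 - sand - clay
Step 3: silt = 100 - 60 - 40
Step 4: silt = 0%

0


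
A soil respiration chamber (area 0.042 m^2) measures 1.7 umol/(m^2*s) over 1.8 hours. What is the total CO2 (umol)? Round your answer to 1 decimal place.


Step 1: Convert time to seconds: 1.8 hr * 3600 = 6480.0 s
Step 2: Total = flux * area * time_s
Step 3: Total = 1.7 * 0.042 * 6480.0
Step 4: Total = 462.7 umol

462.7


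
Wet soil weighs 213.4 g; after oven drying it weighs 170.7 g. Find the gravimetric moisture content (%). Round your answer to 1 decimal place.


Step 1: Water mass = wet - dry = 213.4 - 170.7 = 42.7 g
Step 2: w = 100 * water mass / dry mass
Step 3: w = 100 * 42.7 / 170.7 = 25.0%

25.0


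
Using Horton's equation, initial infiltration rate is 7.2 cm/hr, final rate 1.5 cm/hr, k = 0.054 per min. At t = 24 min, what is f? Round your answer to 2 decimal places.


Step 1: f = fc + (f0 - fc) * exp(-k * t)
Step 2: exp(-0.054 * 24) = 0.273624
Step 3: f = 1.5 + (7.2 - 1.5) * 0.273624
Step 4: f = 1.5 + 5.7 * 0.273624
Step 5: f = 3.06 cm/hr

3.06


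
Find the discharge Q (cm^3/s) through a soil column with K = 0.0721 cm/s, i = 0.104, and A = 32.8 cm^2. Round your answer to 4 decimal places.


Step 1: Apply Darcy's law: Q = K * i * A
Step 2: Q = 0.0721 * 0.104 * 32.8
Step 3: Q = 0.2459 cm^3/s

0.2459


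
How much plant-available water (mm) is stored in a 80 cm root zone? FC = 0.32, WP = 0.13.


Step 1: Available water = (FC - WP) * depth * 10
Step 2: AW = (0.32 - 0.13) * 80 * 10
Step 3: AW = 0.19 * 80 * 10
Step 4: AW = 152.0 mm

152.0


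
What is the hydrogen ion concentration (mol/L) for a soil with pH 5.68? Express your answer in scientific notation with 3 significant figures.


Step 1: [H+] = 10^(-pH)
Step 2: [H+] = 10^(-5.68)
Step 3: [H+] = 2.09e-06 mol/L

2.09e-06


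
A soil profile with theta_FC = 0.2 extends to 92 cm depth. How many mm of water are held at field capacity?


Step 1: Water (mm) = theta_FC * depth (cm) * 10
Step 2: Water = 0.2 * 92 * 10
Step 3: Water = 184.0 mm

184.0


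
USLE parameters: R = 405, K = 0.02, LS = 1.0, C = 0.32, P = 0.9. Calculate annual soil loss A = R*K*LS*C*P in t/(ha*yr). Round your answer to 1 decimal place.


Step 1: A = R * K * LS * C * P
Step 2: R * K = 405 * 0.02 = 8.1
Step 3: (R*K) * LS = 8.1 * 1.0 = 8.1
Step 4: * C * P = 8.1 * 0.32 * 0.9 = 2.3
Step 5: A = 2.3 t/(ha*yr)

2.3


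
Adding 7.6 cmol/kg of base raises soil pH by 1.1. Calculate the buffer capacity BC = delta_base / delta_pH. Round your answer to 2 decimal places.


Step 1: BC = change in base / change in pH
Step 2: BC = 7.6 / 1.1
Step 3: BC = 6.91 cmol/(kg*pH unit)

6.91


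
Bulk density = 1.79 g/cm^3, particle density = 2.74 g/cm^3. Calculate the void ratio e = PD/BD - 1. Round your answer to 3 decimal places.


Step 1: e = PD / BD - 1
Step 2: e = 2.74 / 1.79 - 1
Step 3: e = 1.53073 - 1
Step 4: e = 0.531

0.531


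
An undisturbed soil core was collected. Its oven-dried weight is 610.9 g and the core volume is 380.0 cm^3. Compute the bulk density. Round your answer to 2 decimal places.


Step 1: Identify the formula: BD = dry mass / volume
Step 2: Substitute values: BD = 610.9 / 380.0
Step 3: BD = 1.61 g/cm^3

1.61


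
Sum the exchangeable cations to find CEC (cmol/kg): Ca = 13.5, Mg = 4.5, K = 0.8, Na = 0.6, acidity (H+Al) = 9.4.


Step 1: CEC = Ca + Mg + K + Na + (H+Al)
Step 2: CEC = 13.5 + 4.5 + 0.8 + 0.6 + 9.4
Step 3: CEC = 28.8 cmol/kg

28.8


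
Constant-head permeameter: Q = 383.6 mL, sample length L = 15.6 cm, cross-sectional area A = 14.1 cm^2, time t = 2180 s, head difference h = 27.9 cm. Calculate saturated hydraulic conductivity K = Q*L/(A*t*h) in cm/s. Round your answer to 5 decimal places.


Step 1: K = Q * L / (A * t * h)
Step 2: Numerator = 383.6 * 15.6 = 5984.16
Step 3: Denominator = 14.1 * 2180 * 27.9 = 857590.2
Step 4: K = 5984.16 / 857590.2 = 0.00698 cm/s

0.00698


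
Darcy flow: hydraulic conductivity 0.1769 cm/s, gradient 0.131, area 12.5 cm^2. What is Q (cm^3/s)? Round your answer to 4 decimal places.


Step 1: Apply Darcy's law: Q = K * i * A
Step 2: Q = 0.1769 * 0.131 * 12.5
Step 3: Q = 0.2897 cm^3/s

0.2897


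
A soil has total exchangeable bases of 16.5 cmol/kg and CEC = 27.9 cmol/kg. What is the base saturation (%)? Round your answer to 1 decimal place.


Step 1: BS = 100 * (sum of bases) / CEC
Step 2: BS = 100 * 16.5 / 27.9
Step 3: BS = 59.1%

59.1


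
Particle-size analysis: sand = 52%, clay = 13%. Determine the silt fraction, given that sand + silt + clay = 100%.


Step 1: sand + silt + clay = 100%
Step 2: silt = 100 - sand - clay
Step 3: silt = 100 - 52 - 13
Step 4: silt = 35%

35


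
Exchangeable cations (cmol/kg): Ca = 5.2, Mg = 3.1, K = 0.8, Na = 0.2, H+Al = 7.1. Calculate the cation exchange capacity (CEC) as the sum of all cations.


Step 1: CEC = Ca + Mg + K + Na + (H+Al)
Step 2: CEC = 5.2 + 3.1 + 0.8 + 0.2 + 7.1
Step 3: CEC = 16.4 cmol/kg

16.4


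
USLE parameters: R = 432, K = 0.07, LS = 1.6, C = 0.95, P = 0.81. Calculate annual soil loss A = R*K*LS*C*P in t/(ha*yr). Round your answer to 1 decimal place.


Step 1: A = R * K * LS * C * P
Step 2: R * K = 432 * 0.07 = 30.24
Step 3: (R*K) * LS = 30.24 * 1.6 = 48.384
Step 4: * C * P = 48.384 * 0.95 * 0.81 = 37.2
Step 5: A = 37.2 t/(ha*yr)

37.2


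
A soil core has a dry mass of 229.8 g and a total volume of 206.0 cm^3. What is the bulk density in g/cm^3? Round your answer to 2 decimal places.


Step 1: Identify the formula: BD = dry mass / volume
Step 2: Substitute values: BD = 229.8 / 206.0
Step 3: BD = 1.12 g/cm^3

1.12


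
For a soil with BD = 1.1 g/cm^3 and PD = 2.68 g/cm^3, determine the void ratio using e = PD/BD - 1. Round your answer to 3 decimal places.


Step 1: e = PD / BD - 1
Step 2: e = 2.68 / 1.1 - 1
Step 3: e = 2.43636 - 1
Step 4: e = 1.436

1.436


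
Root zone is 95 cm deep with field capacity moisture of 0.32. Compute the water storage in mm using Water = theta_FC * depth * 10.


Step 1: Water (mm) = theta_FC * depth (cm) * 10
Step 2: Water = 0.32 * 95 * 10
Step 3: Water = 304.0 mm

304.0


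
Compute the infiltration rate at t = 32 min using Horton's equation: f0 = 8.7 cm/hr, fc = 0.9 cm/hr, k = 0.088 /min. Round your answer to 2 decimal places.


Step 1: f = fc + (f0 - fc) * exp(-k * t)
Step 2: exp(-0.088 * 32) = 0.059845
Step 3: f = 0.9 + (8.7 - 0.9) * 0.059845
Step 4: f = 0.9 + 7.8 * 0.059845
Step 5: f = 1.37 cm/hr

1.37


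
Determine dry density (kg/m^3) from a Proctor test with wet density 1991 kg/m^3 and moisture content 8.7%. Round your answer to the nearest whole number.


Step 1: Dry density = wet density / (1 + w/100)
Step 2: Dry density = 1991 / (1 + 8.7/100)
Step 3: Dry density = 1991 / 1.087
Step 4: Dry density = 1832 kg/m^3

1832


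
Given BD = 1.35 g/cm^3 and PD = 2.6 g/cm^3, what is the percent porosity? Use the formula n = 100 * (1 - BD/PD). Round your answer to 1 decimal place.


Step 1: Formula: n = 100 * (1 - BD / PD)
Step 2: n = 100 * (1 - 1.35 / 2.6)
Step 3: n = 100 * (1 - 0.51923)
Step 4: n = 48.1%

48.1


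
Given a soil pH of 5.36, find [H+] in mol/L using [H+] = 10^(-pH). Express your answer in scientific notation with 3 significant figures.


Step 1: [H+] = 10^(-pH)
Step 2: [H+] = 10^(-5.36)
Step 3: [H+] = 4.37e-06 mol/L

4.37e-06


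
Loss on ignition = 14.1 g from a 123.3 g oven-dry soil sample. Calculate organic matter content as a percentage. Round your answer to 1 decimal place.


Step 1: OM% = 100 * LOI / sample mass
Step 2: OM = 100 * 14.1 / 123.3
Step 3: OM = 11.4%

11.4


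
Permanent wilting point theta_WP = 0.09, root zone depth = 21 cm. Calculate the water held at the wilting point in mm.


Step 1: Water (mm) = theta_WP * depth * 10
Step 2: Water = 0.09 * 21 * 10
Step 3: Water = 18.9 mm

18.9


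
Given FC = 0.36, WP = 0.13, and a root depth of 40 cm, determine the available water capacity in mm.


Step 1: Available water = (FC - WP) * depth * 10
Step 2: AW = (0.36 - 0.13) * 40 * 10
Step 3: AW = 0.23 * 40 * 10
Step 4: AW = 92.0 mm

92.0


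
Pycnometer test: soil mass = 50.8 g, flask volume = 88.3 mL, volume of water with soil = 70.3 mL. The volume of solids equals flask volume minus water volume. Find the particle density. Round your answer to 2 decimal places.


Step 1: Volume of solids = flask volume - water volume with soil
Step 2: V_solids = 88.3 - 70.3 = 18.0 mL
Step 3: Particle density = mass / V_solids = 50.8 / 18.0 = 2.82 g/cm^3

2.82


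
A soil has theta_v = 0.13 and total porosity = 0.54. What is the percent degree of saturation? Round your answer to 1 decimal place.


Step 1: S = 100 * theta_v / n
Step 2: S = 100 * 0.13 / 0.54
Step 3: S = 24.1%

24.1


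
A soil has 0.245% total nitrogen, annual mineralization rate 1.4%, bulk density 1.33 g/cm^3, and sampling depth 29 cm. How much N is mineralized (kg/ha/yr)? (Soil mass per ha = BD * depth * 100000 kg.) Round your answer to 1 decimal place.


Step 1: Soil mass per ha = BD * depth * 100000 = 1.33 * 29 * 100000 = 3857000 kg
Step 2: Total N pool = soil mass * N%/100 = 3857000 * 0.245/100 = 9449.65 kg/ha
Step 3: N mineralized = N pool * rate%/100 = 9449.65 * 1.4/100 = 132.3 kg/ha/yr

132.3


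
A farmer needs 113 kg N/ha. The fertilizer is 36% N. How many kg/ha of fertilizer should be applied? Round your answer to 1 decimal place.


Step 1: Fertilizer rate = target N / (N content / 100)
Step 2: Rate = 113 / (36 / 100)
Step 3: Rate = 113 / 0.36
Step 4: Rate = 313.9 kg/ha

313.9


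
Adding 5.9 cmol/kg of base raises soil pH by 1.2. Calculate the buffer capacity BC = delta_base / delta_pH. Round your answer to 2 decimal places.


Step 1: BC = change in base / change in pH
Step 2: BC = 5.9 / 1.2
Step 3: BC = 4.92 cmol/(kg*pH unit)

4.92


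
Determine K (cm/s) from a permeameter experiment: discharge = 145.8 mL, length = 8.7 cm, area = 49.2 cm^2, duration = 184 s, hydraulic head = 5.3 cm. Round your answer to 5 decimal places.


Step 1: K = Q * L / (A * t * h)
Step 2: Numerator = 145.8 * 8.7 = 1268.46
Step 3: Denominator = 49.2 * 184 * 5.3 = 47979.84
Step 4: K = 1268.46 / 47979.84 = 0.02644 cm/s

0.02644


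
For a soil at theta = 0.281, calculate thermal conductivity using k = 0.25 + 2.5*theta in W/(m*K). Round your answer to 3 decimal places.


Step 1: k = 0.25 + 2.5 * theta
Step 2: k = 0.25 + 2.5 * 0.281
Step 3: k = 0.25 + 0.703
Step 4: k = 0.953 W/(m*K)

0.953


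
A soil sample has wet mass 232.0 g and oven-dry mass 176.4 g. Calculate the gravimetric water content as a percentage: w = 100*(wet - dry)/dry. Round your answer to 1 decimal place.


Step 1: Water mass = wet - dry = 232.0 - 176.4 = 55.6 g
Step 2: w = 100 * water mass / dry mass
Step 3: w = 100 * 55.6 / 176.4 = 31.5%

31.5


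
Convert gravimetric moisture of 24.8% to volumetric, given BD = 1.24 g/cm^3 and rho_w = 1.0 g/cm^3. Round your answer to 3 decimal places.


Step 1: theta = (w / 100) * BD / rho_w
Step 2: theta = (24.8 / 100) * 1.24 / 1.0
Step 3: theta = 0.248 * 1.24
Step 4: theta = 0.308

0.308


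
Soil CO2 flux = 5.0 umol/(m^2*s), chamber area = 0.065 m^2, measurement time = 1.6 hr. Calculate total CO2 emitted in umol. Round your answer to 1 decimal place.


Step 1: Convert time to seconds: 1.6 hr * 3600 = 5760.0 s
Step 2: Total = flux * area * time_s
Step 3: Total = 5.0 * 0.065 * 5760.0
Step 4: Total = 1872.0 umol

1872.0


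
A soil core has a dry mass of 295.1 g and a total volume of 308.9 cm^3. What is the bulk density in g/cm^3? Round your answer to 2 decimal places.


Step 1: Identify the formula: BD = dry mass / volume
Step 2: Substitute values: BD = 295.1 / 308.9
Step 3: BD = 0.96 g/cm^3

0.96


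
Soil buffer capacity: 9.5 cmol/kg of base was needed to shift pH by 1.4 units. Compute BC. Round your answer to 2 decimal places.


Step 1: BC = change in base / change in pH
Step 2: BC = 9.5 / 1.4
Step 3: BC = 6.79 cmol/(kg*pH unit)

6.79


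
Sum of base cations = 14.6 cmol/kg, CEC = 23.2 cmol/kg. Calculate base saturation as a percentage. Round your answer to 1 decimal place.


Step 1: BS = 100 * (sum of bases) / CEC
Step 2: BS = 100 * 14.6 / 23.2
Step 3: BS = 62.9%

62.9


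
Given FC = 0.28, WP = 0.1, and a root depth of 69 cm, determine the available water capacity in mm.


Step 1: Available water = (FC - WP) * depth * 10
Step 2: AW = (0.28 - 0.1) * 69 * 10
Step 3: AW = 0.18 * 69 * 10
Step 4: AW = 124.2 mm

124.2


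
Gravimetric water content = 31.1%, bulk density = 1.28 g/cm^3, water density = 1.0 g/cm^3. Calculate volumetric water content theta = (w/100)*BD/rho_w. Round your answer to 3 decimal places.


Step 1: theta = (w / 100) * BD / rho_w
Step 2: theta = (31.1 / 100) * 1.28 / 1.0
Step 3: theta = 0.311 * 1.28
Step 4: theta = 0.398

0.398


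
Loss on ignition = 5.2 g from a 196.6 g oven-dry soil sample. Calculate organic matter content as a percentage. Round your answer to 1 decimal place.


Step 1: OM% = 100 * LOI / sample mass
Step 2: OM = 100 * 5.2 / 196.6
Step 3: OM = 2.6%

2.6


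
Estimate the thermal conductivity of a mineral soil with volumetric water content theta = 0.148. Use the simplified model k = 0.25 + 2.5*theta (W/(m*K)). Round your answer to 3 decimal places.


Step 1: k = 0.25 + 2.5 * theta
Step 2: k = 0.25 + 2.5 * 0.148
Step 3: k = 0.25 + 0.37
Step 4: k = 0.62 W/(m*K)

0.62


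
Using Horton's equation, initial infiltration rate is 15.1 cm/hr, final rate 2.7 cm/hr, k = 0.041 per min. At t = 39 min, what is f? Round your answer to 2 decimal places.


Step 1: f = fc + (f0 - fc) * exp(-k * t)
Step 2: exp(-0.041 * 39) = 0.202099
Step 3: f = 2.7 + (15.1 - 2.7) * 0.202099
Step 4: f = 2.7 + 12.4 * 0.202099
Step 5: f = 5.21 cm/hr

5.21


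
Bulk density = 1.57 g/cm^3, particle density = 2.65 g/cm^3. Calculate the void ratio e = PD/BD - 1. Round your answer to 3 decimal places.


Step 1: e = PD / BD - 1
Step 2: e = 2.65 / 1.57 - 1
Step 3: e = 1.6879 - 1
Step 4: e = 0.688

0.688


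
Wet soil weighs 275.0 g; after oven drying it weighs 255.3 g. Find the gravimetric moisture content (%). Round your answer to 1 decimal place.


Step 1: Water mass = wet - dry = 275.0 - 255.3 = 19.7 g
Step 2: w = 100 * water mass / dry mass
Step 3: w = 100 * 19.7 / 255.3 = 7.7%

7.7


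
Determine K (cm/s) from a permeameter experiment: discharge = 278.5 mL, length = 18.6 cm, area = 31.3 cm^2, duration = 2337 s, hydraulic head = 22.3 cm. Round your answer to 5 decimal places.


Step 1: K = Q * L / (A * t * h)
Step 2: Numerator = 278.5 * 18.6 = 5180.1
Step 3: Denominator = 31.3 * 2337 * 22.3 = 1631202.63
Step 4: K = 5180.1 / 1631202.63 = 0.00318 cm/s

0.00318


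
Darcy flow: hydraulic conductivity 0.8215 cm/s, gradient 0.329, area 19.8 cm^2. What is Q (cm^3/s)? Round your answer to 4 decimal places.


Step 1: Apply Darcy's law: Q = K * i * A
Step 2: Q = 0.8215 * 0.329 * 19.8
Step 3: Q = 5.3514 cm^3/s

5.3514


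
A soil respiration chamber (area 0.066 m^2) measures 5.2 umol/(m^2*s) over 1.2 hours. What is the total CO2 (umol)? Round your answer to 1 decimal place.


Step 1: Convert time to seconds: 1.2 hr * 3600 = 4320.0 s
Step 2: Total = flux * area * time_s
Step 3: Total = 5.2 * 0.066 * 4320.0
Step 4: Total = 1482.6 umol

1482.6


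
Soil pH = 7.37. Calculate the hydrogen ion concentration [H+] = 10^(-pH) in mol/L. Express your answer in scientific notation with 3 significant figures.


Step 1: [H+] = 10^(-pH)
Step 2: [H+] = 10^(-7.37)
Step 3: [H+] = 4.27e-08 mol/L

4.27e-08


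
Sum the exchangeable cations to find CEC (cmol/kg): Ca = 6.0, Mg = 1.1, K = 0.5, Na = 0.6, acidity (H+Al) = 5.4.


Step 1: CEC = Ca + Mg + K + Na + (H+Al)
Step 2: CEC = 6.0 + 1.1 + 0.5 + 0.6 + 5.4
Step 3: CEC = 13.6 cmol/kg

13.6


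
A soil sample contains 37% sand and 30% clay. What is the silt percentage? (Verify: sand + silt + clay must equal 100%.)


Step 1: sand + silt + clay = 100%
Step 2: silt = 100 - sand - clay
Step 3: silt = 100 - 37 - 30
Step 4: silt = 33%

33


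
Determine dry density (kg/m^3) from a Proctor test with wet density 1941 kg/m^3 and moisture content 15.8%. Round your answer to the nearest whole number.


Step 1: Dry density = wet density / (1 + w/100)
Step 2: Dry density = 1941 / (1 + 15.8/100)
Step 3: Dry density = 1941 / 1.158
Step 4: Dry density = 1676 kg/m^3

1676


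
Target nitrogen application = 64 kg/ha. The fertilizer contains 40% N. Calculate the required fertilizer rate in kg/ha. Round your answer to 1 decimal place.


Step 1: Fertilizer rate = target N / (N content / 100)
Step 2: Rate = 64 / (40 / 100)
Step 3: Rate = 64 / 0.4
Step 4: Rate = 160.0 kg/ha

160.0


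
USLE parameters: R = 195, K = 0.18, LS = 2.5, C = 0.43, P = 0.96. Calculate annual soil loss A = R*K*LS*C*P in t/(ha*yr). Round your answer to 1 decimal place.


Step 1: A = R * K * LS * C * P
Step 2: R * K = 195 * 0.18 = 35.1
Step 3: (R*K) * LS = 35.1 * 2.5 = 87.75
Step 4: * C * P = 87.75 * 0.43 * 0.96 = 36.2
Step 5: A = 36.2 t/(ha*yr)

36.2


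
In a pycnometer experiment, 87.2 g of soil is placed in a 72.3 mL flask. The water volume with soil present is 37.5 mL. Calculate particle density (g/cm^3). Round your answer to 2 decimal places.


Step 1: Volume of solids = flask volume - water volume with soil
Step 2: V_solids = 72.3 - 37.5 = 34.8 mL
Step 3: Particle density = mass / V_solids = 87.2 / 34.8 = 2.51 g/cm^3

2.51


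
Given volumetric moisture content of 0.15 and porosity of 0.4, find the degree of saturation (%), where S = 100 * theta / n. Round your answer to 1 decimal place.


Step 1: S = 100 * theta_v / n
Step 2: S = 100 * 0.15 / 0.4
Step 3: S = 37.5%

37.5


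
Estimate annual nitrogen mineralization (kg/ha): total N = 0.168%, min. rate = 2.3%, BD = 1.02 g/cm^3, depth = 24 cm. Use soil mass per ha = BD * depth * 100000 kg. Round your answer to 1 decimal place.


Step 1: Soil mass per ha = BD * depth * 100000 = 1.02 * 24 * 100000 = 2448000 kg
Step 2: Total N pool = soil mass * N%/100 = 2448000 * 0.168/100 = 4112.64 kg/ha
Step 3: N mineralized = N pool * rate%/100 = 4112.64 * 2.3/100 = 94.6 kg/ha/yr

94.6


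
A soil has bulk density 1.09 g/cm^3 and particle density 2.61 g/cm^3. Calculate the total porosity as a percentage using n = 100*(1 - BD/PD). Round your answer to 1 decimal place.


Step 1: Formula: n = 100 * (1 - BD / PD)
Step 2: n = 100 * (1 - 1.09 / 2.61)
Step 3: n = 100 * (1 - 0.41762)
Step 4: n = 58.2%

58.2


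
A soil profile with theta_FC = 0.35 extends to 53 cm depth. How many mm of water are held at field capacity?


Step 1: Water (mm) = theta_FC * depth (cm) * 10
Step 2: Water = 0.35 * 53 * 10
Step 3: Water = 185.5 mm

185.5


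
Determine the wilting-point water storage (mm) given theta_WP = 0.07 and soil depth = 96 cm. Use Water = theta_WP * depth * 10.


Step 1: Water (mm) = theta_WP * depth * 10
Step 2: Water = 0.07 * 96 * 10
Step 3: Water = 67.2 mm

67.2


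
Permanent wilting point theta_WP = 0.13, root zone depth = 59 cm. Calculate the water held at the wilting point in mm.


Step 1: Water (mm) = theta_WP * depth * 10
Step 2: Water = 0.13 * 59 * 10
Step 3: Water = 76.7 mm

76.7


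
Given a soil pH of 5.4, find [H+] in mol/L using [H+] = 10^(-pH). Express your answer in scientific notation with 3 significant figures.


Step 1: [H+] = 10^(-pH)
Step 2: [H+] = 10^(-5.4)
Step 3: [H+] = 3.98e-06 mol/L

3.98e-06


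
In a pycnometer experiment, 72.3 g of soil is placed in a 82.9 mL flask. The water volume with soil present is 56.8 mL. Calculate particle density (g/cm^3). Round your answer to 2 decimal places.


Step 1: Volume of solids = flask volume - water volume with soil
Step 2: V_solids = 82.9 - 56.8 = 26.1 mL
Step 3: Particle density = mass / V_solids = 72.3 / 26.1 = 2.77 g/cm^3

2.77


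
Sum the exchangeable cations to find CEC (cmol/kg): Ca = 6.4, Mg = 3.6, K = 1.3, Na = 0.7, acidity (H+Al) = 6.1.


Step 1: CEC = Ca + Mg + K + Na + (H+Al)
Step 2: CEC = 6.4 + 3.6 + 1.3 + 0.7 + 6.1
Step 3: CEC = 18.1 cmol/kg

18.1


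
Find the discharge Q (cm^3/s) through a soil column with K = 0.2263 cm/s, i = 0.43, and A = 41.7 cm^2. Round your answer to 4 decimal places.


Step 1: Apply Darcy's law: Q = K * i * A
Step 2: Q = 0.2263 * 0.43 * 41.7
Step 3: Q = 4.0578 cm^3/s

4.0578


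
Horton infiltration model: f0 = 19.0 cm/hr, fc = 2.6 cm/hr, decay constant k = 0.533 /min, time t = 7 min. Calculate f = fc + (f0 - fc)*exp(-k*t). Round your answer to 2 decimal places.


Step 1: f = fc + (f0 - fc) * exp(-k * t)
Step 2: exp(-0.533 * 7) = 0.023969
Step 3: f = 2.6 + (19.0 - 2.6) * 0.023969
Step 4: f = 2.6 + 16.4 * 0.023969
Step 5: f = 2.99 cm/hr

2.99


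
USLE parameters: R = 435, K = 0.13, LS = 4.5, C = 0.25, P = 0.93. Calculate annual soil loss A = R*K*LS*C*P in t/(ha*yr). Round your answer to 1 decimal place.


Step 1: A = R * K * LS * C * P
Step 2: R * K = 435 * 0.13 = 56.55
Step 3: (R*K) * LS = 56.55 * 4.5 = 254.475
Step 4: * C * P = 254.475 * 0.25 * 0.93 = 59.2
Step 5: A = 59.2 t/(ha*yr)

59.2


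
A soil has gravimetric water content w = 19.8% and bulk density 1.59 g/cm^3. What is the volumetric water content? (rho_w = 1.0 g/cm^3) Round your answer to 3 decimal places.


Step 1: theta = (w / 100) * BD / rho_w
Step 2: theta = (19.8 / 100) * 1.59 / 1.0
Step 3: theta = 0.198 * 1.59
Step 4: theta = 0.315

0.315


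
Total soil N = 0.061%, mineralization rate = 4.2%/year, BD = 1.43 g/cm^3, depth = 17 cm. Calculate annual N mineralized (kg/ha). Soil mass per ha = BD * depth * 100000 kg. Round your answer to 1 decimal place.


Step 1: Soil mass per ha = BD * depth * 100000 = 1.43 * 17 * 100000 = 2431000 kg
Step 2: Total N pool = soil mass * N%/100 = 2431000 * 0.061/100 = 1482.91 kg/ha
Step 3: N mineralized = N pool * rate%/100 = 1482.91 * 4.2/100 = 62.3 kg/ha/yr

62.3


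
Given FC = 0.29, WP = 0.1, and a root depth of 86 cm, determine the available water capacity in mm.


Step 1: Available water = (FC - WP) * depth * 10
Step 2: AW = (0.29 - 0.1) * 86 * 10
Step 3: AW = 0.19 * 86 * 10
Step 4: AW = 163.4 mm

163.4


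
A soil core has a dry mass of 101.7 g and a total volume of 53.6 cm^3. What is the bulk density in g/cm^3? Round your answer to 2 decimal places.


Step 1: Identify the formula: BD = dry mass / volume
Step 2: Substitute values: BD = 101.7 / 53.6
Step 3: BD = 1.9 g/cm^3

1.9


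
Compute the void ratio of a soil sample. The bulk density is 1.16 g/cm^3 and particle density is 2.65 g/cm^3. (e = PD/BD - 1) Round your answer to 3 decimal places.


Step 1: e = PD / BD - 1
Step 2: e = 2.65 / 1.16 - 1
Step 3: e = 2.28448 - 1
Step 4: e = 1.284

1.284


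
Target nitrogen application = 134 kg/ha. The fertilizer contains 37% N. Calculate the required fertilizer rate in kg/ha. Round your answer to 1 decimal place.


Step 1: Fertilizer rate = target N / (N content / 100)
Step 2: Rate = 134 / (37 / 100)
Step 3: Rate = 134 / 0.37
Step 4: Rate = 362.2 kg/ha

362.2


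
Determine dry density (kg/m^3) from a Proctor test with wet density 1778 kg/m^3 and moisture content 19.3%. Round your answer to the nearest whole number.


Step 1: Dry density = wet density / (1 + w/100)
Step 2: Dry density = 1778 / (1 + 19.3/100)
Step 3: Dry density = 1778 / 1.193
Step 4: Dry density = 1490 kg/m^3

1490


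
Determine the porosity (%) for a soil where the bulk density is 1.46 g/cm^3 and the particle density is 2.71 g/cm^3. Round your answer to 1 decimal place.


Step 1: Formula: n = 100 * (1 - BD / PD)
Step 2: n = 100 * (1 - 1.46 / 2.71)
Step 3: n = 100 * (1 - 0.53875)
Step 4: n = 46.1%

46.1


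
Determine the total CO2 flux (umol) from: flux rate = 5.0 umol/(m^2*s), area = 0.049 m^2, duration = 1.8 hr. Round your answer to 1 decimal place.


Step 1: Convert time to seconds: 1.8 hr * 3600 = 6480.0 s
Step 2: Total = flux * area * time_s
Step 3: Total = 5.0 * 0.049 * 6480.0
Step 4: Total = 1587.6 umol

1587.6


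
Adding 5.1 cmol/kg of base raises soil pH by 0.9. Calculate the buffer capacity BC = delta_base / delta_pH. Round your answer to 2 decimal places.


Step 1: BC = change in base / change in pH
Step 2: BC = 5.1 / 0.9
Step 3: BC = 5.67 cmol/(kg*pH unit)

5.67


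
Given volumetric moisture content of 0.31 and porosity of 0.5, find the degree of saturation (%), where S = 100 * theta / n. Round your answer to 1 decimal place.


Step 1: S = 100 * theta_v / n
Step 2: S = 100 * 0.31 / 0.5
Step 3: S = 62.0%

62.0


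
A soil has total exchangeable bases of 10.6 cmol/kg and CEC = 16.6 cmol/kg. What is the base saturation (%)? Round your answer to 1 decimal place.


Step 1: BS = 100 * (sum of bases) / CEC
Step 2: BS = 100 * 10.6 / 16.6
Step 3: BS = 63.9%

63.9


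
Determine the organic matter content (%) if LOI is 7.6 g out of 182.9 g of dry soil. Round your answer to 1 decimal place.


Step 1: OM% = 100 * LOI / sample mass
Step 2: OM = 100 * 7.6 / 182.9
Step 3: OM = 4.2%

4.2


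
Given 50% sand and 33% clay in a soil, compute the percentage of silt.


Step 1: sand + silt + clay = 100%
Step 2: silt = 100 - sand - clay
Step 3: silt = 100 - 50 - 33
Step 4: silt = 17%

17


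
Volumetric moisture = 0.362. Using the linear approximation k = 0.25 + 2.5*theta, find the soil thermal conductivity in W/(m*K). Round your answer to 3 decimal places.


Step 1: k = 0.25 + 2.5 * theta
Step 2: k = 0.25 + 2.5 * 0.362
Step 3: k = 0.25 + 0.905
Step 4: k = 1.155 W/(m*K)

1.155


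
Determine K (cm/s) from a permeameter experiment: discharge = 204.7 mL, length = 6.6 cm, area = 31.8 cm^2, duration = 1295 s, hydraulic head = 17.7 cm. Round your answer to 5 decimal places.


Step 1: K = Q * L / (A * t * h)
Step 2: Numerator = 204.7 * 6.6 = 1351.02
Step 3: Denominator = 31.8 * 1295 * 17.7 = 728903.7
Step 4: K = 1351.02 / 728903.7 = 0.00185 cm/s

0.00185


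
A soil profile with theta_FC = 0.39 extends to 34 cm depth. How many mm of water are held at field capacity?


Step 1: Water (mm) = theta_FC * depth (cm) * 10
Step 2: Water = 0.39 * 34 * 10
Step 3: Water = 132.6 mm

132.6


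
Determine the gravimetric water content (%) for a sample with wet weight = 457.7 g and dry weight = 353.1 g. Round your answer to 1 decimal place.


Step 1: Water mass = wet - dry = 457.7 - 353.1 = 104.6 g
Step 2: w = 100 * water mass / dry mass
Step 3: w = 100 * 104.6 / 353.1 = 29.6%

29.6


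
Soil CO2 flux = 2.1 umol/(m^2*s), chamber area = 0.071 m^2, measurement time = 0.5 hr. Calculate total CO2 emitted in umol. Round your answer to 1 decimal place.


Step 1: Convert time to seconds: 0.5 hr * 3600 = 1800.0 s
Step 2: Total = flux * area * time_s
Step 3: Total = 2.1 * 0.071 * 1800.0
Step 4: Total = 268.4 umol

268.4


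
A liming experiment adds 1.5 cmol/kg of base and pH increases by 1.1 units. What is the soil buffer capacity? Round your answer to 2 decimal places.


Step 1: BC = change in base / change in pH
Step 2: BC = 1.5 / 1.1
Step 3: BC = 1.36 cmol/(kg*pH unit)

1.36


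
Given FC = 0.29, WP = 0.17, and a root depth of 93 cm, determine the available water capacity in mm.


Step 1: Available water = (FC - WP) * depth * 10
Step 2: AW = (0.29 - 0.17) * 93 * 10
Step 3: AW = 0.12 * 93 * 10
Step 4: AW = 111.6 mm

111.6


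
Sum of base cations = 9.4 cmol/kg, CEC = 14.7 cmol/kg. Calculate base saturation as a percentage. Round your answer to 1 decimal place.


Step 1: BS = 100 * (sum of bases) / CEC
Step 2: BS = 100 * 9.4 / 14.7
Step 3: BS = 63.9%

63.9


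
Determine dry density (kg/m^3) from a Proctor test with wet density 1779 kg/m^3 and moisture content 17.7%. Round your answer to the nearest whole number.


Step 1: Dry density = wet density / (1 + w/100)
Step 2: Dry density = 1779 / (1 + 17.7/100)
Step 3: Dry density = 1779 / 1.177
Step 4: Dry density = 1511 kg/m^3

1511


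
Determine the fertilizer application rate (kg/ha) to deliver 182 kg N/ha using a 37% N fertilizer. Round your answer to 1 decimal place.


Step 1: Fertilizer rate = target N / (N content / 100)
Step 2: Rate = 182 / (37 / 100)
Step 3: Rate = 182 / 0.37
Step 4: Rate = 491.9 kg/ha

491.9


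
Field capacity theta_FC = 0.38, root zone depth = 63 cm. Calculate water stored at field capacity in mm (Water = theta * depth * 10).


Step 1: Water (mm) = theta_FC * depth (cm) * 10
Step 2: Water = 0.38 * 63 * 10
Step 3: Water = 239.4 mm

239.4


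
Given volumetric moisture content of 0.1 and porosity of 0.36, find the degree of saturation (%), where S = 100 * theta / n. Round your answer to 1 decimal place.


Step 1: S = 100 * theta_v / n
Step 2: S = 100 * 0.1 / 0.36
Step 3: S = 27.8%

27.8


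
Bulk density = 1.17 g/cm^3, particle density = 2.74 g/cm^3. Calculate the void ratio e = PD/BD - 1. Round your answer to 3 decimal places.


Step 1: e = PD / BD - 1
Step 2: e = 2.74 / 1.17 - 1
Step 3: e = 2.34188 - 1
Step 4: e = 1.342

1.342


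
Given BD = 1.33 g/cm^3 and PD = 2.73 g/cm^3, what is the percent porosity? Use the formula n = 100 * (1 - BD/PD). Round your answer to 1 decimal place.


Step 1: Formula: n = 100 * (1 - BD / PD)
Step 2: n = 100 * (1 - 1.33 / 2.73)
Step 3: n = 100 * (1 - 0.48718)
Step 4: n = 51.3%

51.3


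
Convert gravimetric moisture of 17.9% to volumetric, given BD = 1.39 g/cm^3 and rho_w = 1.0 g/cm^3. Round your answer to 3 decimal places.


Step 1: theta = (w / 100) * BD / rho_w
Step 2: theta = (17.9 / 100) * 1.39 / 1.0
Step 3: theta = 0.179 * 1.39
Step 4: theta = 0.249

0.249


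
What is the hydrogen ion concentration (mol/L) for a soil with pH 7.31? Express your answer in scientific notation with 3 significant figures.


Step 1: [H+] = 10^(-pH)
Step 2: [H+] = 10^(-7.31)
Step 3: [H+] = 4.90e-08 mol/L

4.90e-08


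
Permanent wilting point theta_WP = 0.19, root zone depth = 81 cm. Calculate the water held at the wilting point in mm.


Step 1: Water (mm) = theta_WP * depth * 10
Step 2: Water = 0.19 * 81 * 10
Step 3: Water = 153.9 mm

153.9


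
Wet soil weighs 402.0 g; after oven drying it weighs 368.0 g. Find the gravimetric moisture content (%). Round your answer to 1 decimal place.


Step 1: Water mass = wet - dry = 402.0 - 368.0 = 34.0 g
Step 2: w = 100 * water mass / dry mass
Step 3: w = 100 * 34.0 / 368.0 = 9.2%

9.2


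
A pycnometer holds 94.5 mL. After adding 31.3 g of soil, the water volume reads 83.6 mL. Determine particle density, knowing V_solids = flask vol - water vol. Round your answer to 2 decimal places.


Step 1: Volume of solids = flask volume - water volume with soil
Step 2: V_solids = 94.5 - 83.6 = 10.9 mL
Step 3: Particle density = mass / V_solids = 31.3 / 10.9 = 2.87 g/cm^3

2.87


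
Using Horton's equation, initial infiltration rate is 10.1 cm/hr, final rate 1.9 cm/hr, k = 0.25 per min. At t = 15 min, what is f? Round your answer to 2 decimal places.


Step 1: f = fc + (f0 - fc) * exp(-k * t)
Step 2: exp(-0.25 * 15) = 0.023518
Step 3: f = 1.9 + (10.1 - 1.9) * 0.023518
Step 4: f = 1.9 + 8.2 * 0.023518
Step 5: f = 2.09 cm/hr

2.09


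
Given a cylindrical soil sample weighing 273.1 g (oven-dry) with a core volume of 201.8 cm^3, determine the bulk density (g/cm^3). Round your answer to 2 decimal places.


Step 1: Identify the formula: BD = dry mass / volume
Step 2: Substitute values: BD = 273.1 / 201.8
Step 3: BD = 1.35 g/cm^3

1.35


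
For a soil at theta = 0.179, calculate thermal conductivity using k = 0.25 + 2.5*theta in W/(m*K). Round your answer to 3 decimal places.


Step 1: k = 0.25 + 2.5 * theta
Step 2: k = 0.25 + 2.5 * 0.179
Step 3: k = 0.25 + 0.448
Step 4: k = 0.698 W/(m*K)

0.698


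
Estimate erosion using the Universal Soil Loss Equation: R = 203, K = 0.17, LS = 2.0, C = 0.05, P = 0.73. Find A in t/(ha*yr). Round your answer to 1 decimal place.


Step 1: A = R * K * LS * C * P
Step 2: R * K = 203 * 0.17 = 34.51
Step 3: (R*K) * LS = 34.51 * 2.0 = 69.02
Step 4: * C * P = 69.02 * 0.05 * 0.73 = 2.5
Step 5: A = 2.5 t/(ha*yr)

2.5


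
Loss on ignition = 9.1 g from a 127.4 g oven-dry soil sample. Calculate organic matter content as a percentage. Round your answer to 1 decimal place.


Step 1: OM% = 100 * LOI / sample mass
Step 2: OM = 100 * 9.1 / 127.4
Step 3: OM = 7.1%

7.1


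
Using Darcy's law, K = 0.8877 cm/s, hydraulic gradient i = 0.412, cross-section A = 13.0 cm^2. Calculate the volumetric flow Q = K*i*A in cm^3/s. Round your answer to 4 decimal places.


Step 1: Apply Darcy's law: Q = K * i * A
Step 2: Q = 0.8877 * 0.412 * 13.0
Step 3: Q = 4.7545 cm^3/s

4.7545


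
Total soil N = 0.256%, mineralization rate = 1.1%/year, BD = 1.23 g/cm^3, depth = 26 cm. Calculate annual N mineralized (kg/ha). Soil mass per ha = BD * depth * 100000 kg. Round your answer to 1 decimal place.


Step 1: Soil mass per ha = BD * depth * 100000 = 1.23 * 26 * 100000 = 3198000 kg
Step 2: Total N pool = soil mass * N%/100 = 3198000 * 0.256/100 = 8186.88 kg/ha
Step 3: N mineralized = N pool * rate%/100 = 8186.88 * 1.1/100 = 90.1 kg/ha/yr

90.1


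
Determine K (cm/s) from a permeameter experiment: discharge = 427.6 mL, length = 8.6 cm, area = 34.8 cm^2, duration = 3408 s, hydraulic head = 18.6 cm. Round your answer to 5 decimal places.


Step 1: K = Q * L / (A * t * h)
Step 2: Numerator = 427.6 * 8.6 = 3677.36
Step 3: Denominator = 34.8 * 3408 * 18.6 = 2205930.24
Step 4: K = 3677.36 / 2205930.24 = 0.00167 cm/s

0.00167


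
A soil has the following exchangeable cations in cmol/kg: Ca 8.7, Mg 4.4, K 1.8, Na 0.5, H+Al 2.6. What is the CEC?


Step 1: CEC = Ca + Mg + K + Na + (H+Al)
Step 2: CEC = 8.7 + 4.4 + 1.8 + 0.5 + 2.6
Step 3: CEC = 18.0 cmol/kg

18.0


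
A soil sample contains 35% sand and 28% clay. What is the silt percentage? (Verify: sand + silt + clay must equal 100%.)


Step 1: sand + silt + clay = 100%
Step 2: silt = 100 - sand - clay
Step 3: silt = 100 - 35 - 28
Step 4: silt = 37%

37


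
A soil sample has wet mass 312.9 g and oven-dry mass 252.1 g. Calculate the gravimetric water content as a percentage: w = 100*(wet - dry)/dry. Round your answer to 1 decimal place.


Step 1: Water mass = wet - dry = 312.9 - 252.1 = 60.8 g
Step 2: w = 100 * water mass / dry mass
Step 3: w = 100 * 60.8 / 252.1 = 24.1%

24.1


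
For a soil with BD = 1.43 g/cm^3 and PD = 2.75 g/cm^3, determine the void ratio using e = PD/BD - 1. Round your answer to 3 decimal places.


Step 1: e = PD / BD - 1
Step 2: e = 2.75 / 1.43 - 1
Step 3: e = 1.92308 - 1
Step 4: e = 0.923

0.923


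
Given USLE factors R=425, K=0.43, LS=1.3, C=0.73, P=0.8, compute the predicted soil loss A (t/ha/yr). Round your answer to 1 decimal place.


Step 1: A = R * K * LS * C * P
Step 2: R * K = 425 * 0.43 = 182.75
Step 3: (R*K) * LS = 182.75 * 1.3 = 237.575
Step 4: * C * P = 237.575 * 0.73 * 0.8 = 138.7
Step 5: A = 138.7 t/(ha*yr)

138.7


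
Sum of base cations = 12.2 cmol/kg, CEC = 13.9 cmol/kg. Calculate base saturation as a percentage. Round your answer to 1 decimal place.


Step 1: BS = 100 * (sum of bases) / CEC
Step 2: BS = 100 * 12.2 / 13.9
Step 3: BS = 87.8%

87.8


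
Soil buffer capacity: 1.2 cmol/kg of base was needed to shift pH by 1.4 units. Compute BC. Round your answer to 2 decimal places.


Step 1: BC = change in base / change in pH
Step 2: BC = 1.2 / 1.4
Step 3: BC = 0.86 cmol/(kg*pH unit)

0.86


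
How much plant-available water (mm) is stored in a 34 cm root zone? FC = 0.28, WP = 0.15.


Step 1: Available water = (FC - WP) * depth * 10
Step 2: AW = (0.28 - 0.15) * 34 * 10
Step 3: AW = 0.13 * 34 * 10
Step 4: AW = 44.2 mm

44.2


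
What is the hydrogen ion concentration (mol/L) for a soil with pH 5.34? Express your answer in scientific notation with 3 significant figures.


Step 1: [H+] = 10^(-pH)
Step 2: [H+] = 10^(-5.34)
Step 3: [H+] = 4.57e-06 mol/L

4.57e-06


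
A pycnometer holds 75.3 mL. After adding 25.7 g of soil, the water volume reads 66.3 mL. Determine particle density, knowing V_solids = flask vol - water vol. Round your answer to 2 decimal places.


Step 1: Volume of solids = flask volume - water volume with soil
Step 2: V_solids = 75.3 - 66.3 = 9.0 mL
Step 3: Particle density = mass / V_solids = 25.7 / 9.0 = 2.86 g/cm^3

2.86


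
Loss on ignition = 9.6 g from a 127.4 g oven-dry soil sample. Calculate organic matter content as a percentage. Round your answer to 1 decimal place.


Step 1: OM% = 100 * LOI / sample mass
Step 2: OM = 100 * 9.6 / 127.4
Step 3: OM = 7.5%

7.5
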